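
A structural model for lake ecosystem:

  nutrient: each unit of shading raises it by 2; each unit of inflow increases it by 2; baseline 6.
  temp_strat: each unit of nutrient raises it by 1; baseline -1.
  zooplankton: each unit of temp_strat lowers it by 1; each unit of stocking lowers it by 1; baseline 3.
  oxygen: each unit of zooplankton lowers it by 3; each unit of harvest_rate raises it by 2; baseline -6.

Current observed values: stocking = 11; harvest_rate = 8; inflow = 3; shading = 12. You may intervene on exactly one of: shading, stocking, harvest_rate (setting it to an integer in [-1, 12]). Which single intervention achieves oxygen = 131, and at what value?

set harvest_rate = 4

Intervening on shading: oxygen = 6*shading + 67. Reaching 131 requires shading = 32/3, not an integer.
Intervening on stocking: oxygen = 3*stocking + 106. Reaching 131 requires stocking = 25/3, not an integer.
Intervening on harvest_rate: with other inputs at their observed values, oxygen = 2*harvest_rate + 123. Solving for 131 gives harvest_rate = 4, within [-1, 12].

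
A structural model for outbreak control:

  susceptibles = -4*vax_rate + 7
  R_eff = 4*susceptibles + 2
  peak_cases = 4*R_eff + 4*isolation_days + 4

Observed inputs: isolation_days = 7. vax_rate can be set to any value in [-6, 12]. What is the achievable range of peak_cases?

Substituting into the R_eff equation gives R_eff = -16*vax_rate + 30.
So peak_cases = -64*vax_rate + 152.
Linear in vax_rate, so extremes are at the endpoints: vax_rate = -6 gives peak_cases = 536; vax_rate = 12 gives peak_cases = -616.

-616 to 536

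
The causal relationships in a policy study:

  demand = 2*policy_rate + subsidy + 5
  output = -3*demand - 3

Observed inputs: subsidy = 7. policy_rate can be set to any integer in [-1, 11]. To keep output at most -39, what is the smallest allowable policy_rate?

policy_rate = 0

Substituting into the demand equation gives demand = 2*policy_rate + 12.
Substituting into the output equation gives output = -6*policy_rate - 39.
Require -6*policy_rate - 39 ≤ -39, so policy_rate ≥ 0.
The smallest integer in [-1, 11] satisfying this is 0.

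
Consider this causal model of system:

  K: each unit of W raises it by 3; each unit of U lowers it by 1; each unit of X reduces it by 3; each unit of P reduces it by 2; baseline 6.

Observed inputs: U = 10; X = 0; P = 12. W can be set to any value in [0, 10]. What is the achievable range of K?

Substituting into the K equation gives K = 3*W - 28.
Linear in W, so extremes are at the endpoints: W = 0 gives K = -28; W = 10 gives K = 2.

-28 to 2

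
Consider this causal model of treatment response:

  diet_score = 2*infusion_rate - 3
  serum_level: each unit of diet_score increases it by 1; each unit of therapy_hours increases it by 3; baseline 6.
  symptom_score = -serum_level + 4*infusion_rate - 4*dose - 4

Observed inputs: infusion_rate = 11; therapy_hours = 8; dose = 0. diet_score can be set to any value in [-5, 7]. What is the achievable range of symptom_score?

Intervening on diet_score fixes its value directly, overriding its dependence on infusion_rate.
Substituting into the serum_level equation gives serum_level = diet_score + 30.
This gives symptom_score = -diet_score + 10.
Linear in diet_score, so extremes are at the endpoints: diet_score = -5 gives symptom_score = 15; diet_score = 7 gives symptom_score = 3.

3 to 15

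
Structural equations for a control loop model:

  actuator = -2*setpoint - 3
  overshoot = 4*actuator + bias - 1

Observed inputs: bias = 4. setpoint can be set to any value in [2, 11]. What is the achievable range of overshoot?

-97 to -25

Substituting into the overshoot equation gives overshoot = -8*setpoint - 9.
Linear in setpoint, so extremes are at the endpoints: setpoint = 2 gives overshoot = -25; setpoint = 11 gives overshoot = -97.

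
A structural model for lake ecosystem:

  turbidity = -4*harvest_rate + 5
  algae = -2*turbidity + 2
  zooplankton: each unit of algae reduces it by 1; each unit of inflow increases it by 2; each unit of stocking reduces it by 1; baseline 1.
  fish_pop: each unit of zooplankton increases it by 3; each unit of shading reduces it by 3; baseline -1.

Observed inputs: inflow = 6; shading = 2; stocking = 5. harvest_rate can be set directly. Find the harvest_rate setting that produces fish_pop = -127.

harvest_rate = 7

Substituting into the algae equation gives algae = 8*harvest_rate - 8.
Substituting into the zooplankton equation gives zooplankton = -8*harvest_rate + 16.
Substituting into the fish_pop equation gives fish_pop = -24*harvest_rate + 41.
Solve -24*harvest_rate + 41 = -127: harvest_rate = (-127 - 41) / -24 = 7.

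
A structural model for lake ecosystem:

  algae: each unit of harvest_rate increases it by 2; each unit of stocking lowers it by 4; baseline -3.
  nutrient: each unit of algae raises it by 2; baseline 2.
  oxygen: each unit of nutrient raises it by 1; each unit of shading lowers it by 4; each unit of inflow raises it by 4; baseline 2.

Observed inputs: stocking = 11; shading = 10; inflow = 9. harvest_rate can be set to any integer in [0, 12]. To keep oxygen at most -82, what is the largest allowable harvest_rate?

harvest_rate = 3

Substituting into the algae equation gives algae = 2*harvest_rate - 47.
This gives nutrient = 4*harvest_rate - 92.
Substituting into the oxygen equation gives oxygen = 4*harvest_rate - 94.
Require 4*harvest_rate - 94 ≤ -82, so harvest_rate ≤ 3.
The largest integer in [0, 12] satisfying this is 3.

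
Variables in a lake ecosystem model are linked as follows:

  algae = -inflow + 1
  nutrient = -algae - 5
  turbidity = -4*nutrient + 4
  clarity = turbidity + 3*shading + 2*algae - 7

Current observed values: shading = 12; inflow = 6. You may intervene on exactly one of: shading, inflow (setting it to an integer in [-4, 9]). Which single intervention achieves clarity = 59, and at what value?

set inflow = 0

Intervening on shading: clarity = 3*shading - 13. Reaching 59 requires shading = 24, outside [-4, 9].
Intervening on inflow: with other inputs at their observed values, clarity = -6*inflow + 59. Solving for 59 gives inflow = 0, within [-4, 9].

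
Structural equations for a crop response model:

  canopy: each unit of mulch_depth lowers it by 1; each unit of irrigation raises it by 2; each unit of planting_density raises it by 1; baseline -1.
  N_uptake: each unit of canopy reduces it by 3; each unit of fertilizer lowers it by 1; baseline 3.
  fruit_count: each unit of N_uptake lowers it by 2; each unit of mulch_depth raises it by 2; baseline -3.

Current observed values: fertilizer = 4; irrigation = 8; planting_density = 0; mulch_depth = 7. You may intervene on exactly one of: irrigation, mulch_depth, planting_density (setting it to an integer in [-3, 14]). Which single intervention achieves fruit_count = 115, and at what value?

Intervening on irrigation: fruit_count = 12*irrigation - 35. Reaching 115 requires irrigation = 25/2, not an integer.
Intervening on mulch_depth: fruit_count = -4*mulch_depth + 89. Reaching 115 requires mulch_depth = -13/2, not an integer.
Intervening on planting_density: with other inputs at their observed values, fruit_count = 6*planting_density + 61. Solving for 115 gives planting_density = 9, within [-3, 14].

set planting_density = 9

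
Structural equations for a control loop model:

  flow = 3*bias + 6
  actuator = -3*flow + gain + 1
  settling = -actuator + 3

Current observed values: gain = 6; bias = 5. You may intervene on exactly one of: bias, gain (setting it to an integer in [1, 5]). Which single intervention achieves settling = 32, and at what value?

Intervening on bias: with other inputs at their observed values, settling = 9*bias + 14. Solving for 32 gives bias = 2, within [1, 5].
Intervening on gain: settling = -gain + 65. Reaching 32 requires gain = 33, outside [1, 5].

set bias = 2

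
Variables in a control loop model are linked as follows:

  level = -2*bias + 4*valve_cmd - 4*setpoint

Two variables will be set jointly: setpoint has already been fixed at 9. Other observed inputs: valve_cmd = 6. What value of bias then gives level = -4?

With setpoint held at 9:
Substituting into the level equation gives level = -2*bias - 12.
Solve -2*bias - 12 = -4: bias = (-4 + 12) / -2 = -4.

bias = -4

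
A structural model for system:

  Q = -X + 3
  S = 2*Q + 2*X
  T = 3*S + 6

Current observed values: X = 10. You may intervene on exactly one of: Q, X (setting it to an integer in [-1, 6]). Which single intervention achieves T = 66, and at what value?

Intervening on Q: with other inputs at their observed values, T = 6*Q + 66. Solving for 66 gives Q = 0, within [-1, 6].
Intervening on X: the paths from X to T cancel (net effect zero), leaving T = 24; 66 is unreachable this way.

set Q = 0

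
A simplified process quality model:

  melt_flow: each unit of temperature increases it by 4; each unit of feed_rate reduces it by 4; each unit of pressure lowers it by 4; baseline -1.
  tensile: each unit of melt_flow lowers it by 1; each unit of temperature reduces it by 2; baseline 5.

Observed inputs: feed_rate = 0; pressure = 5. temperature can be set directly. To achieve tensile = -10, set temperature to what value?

temperature = 6

Substituting into the melt_flow equation gives melt_flow = 4*temperature - 21.
This gives tensile = -6*temperature + 26.
Solve -6*temperature + 26 = -10: temperature = (-10 - 26) / -6 = 6.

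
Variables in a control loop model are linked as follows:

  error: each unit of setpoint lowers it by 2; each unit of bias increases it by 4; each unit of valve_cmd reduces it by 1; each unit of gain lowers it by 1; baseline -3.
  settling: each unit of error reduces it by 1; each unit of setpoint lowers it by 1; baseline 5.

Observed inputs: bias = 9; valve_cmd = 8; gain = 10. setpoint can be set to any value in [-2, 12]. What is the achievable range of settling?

-12 to 2

Substituting into the error equation gives error = -2*setpoint + 15.
Substituting into the settling equation gives settling = setpoint - 10.
Linear in setpoint, so extremes are at the endpoints: setpoint = -2 gives settling = -12; setpoint = 12 gives settling = 2.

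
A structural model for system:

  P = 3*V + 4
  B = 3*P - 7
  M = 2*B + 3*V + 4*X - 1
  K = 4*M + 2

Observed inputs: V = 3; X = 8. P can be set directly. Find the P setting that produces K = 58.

Intervening on P fixes its value directly, overriding its dependence on V.
Substituting into the M equation gives M = 6*P + 26.
Substituting into the K equation gives K = 24*P + 106.
Solve 24*P + 106 = 58: P = (58 - 106) / 24 = -2.

P = -2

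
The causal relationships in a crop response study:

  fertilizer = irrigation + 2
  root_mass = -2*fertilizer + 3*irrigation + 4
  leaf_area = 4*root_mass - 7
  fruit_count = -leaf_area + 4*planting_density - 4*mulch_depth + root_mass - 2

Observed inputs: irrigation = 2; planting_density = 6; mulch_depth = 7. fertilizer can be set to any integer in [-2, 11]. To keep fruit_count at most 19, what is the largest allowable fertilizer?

fertilizer = 8

Intervening on fertilizer fixes its value directly, overriding its dependence on irrigation.
Substituting into the root_mass equation gives root_mass = -2*fertilizer + 10.
This gives leaf_area = -8*fertilizer + 33.
So fruit_count = 6*fertilizer - 29.
Require 6*fertilizer - 29 ≤ 19, so fertilizer ≤ 8.
The largest integer in [-2, 11] satisfying this is 8.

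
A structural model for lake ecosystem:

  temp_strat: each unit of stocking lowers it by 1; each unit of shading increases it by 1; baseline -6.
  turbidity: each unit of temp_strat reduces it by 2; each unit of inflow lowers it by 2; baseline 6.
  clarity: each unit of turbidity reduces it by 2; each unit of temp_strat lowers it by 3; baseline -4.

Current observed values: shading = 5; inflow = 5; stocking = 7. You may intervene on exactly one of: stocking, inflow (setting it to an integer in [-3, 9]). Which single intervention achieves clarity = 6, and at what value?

set stocking = -3

Intervening on stocking: with other inputs at their observed values, clarity = -stocking + 3. Solving for 6 gives stocking = -3, within [-3, 9].
Intervening on inflow: clarity = 4*inflow - 24. Reaching 6 requires inflow = 15/2, not an integer.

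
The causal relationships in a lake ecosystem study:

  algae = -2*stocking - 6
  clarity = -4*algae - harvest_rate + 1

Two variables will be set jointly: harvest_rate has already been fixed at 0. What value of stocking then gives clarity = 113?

With harvest_rate held at 0:
Substituting into the clarity equation gives clarity = 8*stocking + 25.
Solve 8*stocking + 25 = 113: stocking = (113 - 25) / 8 = 11.

stocking = 11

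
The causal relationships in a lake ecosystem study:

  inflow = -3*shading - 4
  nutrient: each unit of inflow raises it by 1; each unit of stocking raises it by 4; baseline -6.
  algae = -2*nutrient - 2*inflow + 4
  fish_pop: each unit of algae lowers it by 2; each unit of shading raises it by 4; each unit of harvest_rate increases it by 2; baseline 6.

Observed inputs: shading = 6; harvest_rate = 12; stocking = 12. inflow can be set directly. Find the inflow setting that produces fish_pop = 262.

inflow = 6

Intervening on inflow fixes its value directly, overriding its dependence on shading.
Substituting into the nutrient equation gives nutrient = inflow + 42.
So algae = -4*inflow - 80.
This gives fish_pop = 8*inflow + 214.
Solve 8*inflow + 214 = 262: inflow = (262 - 214) / 8 = 6.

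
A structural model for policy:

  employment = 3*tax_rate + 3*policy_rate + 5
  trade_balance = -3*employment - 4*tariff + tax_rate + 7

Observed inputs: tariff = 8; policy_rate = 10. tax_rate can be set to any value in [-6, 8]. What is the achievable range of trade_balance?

Substituting into the employment equation gives employment = 3*tax_rate + 35.
This gives trade_balance = -8*tax_rate - 130.
Linear in tax_rate, so extremes are at the endpoints: tax_rate = -6 gives trade_balance = -82; tax_rate = 8 gives trade_balance = -194.

-194 to -82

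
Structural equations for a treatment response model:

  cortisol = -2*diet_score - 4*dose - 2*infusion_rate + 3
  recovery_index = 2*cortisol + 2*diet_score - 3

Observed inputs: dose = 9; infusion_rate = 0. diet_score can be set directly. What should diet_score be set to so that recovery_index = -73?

diet_score = 2

Substituting into the cortisol equation gives cortisol = -2*diet_score - 33.
Substituting into the recovery_index equation gives recovery_index = -2*diet_score - 69.
Solve -2*diet_score - 69 = -73: diet_score = (-73 + 69) / -2 = 2.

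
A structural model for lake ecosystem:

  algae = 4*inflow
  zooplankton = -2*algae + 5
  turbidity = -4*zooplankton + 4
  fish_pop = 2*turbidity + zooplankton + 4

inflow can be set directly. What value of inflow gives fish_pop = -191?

inflow = -3

Substituting into the zooplankton equation gives zooplankton = -8*inflow + 5.
This gives turbidity = 32*inflow - 16.
Substituting into the fish_pop equation gives fish_pop = 56*inflow - 23.
Solve 56*inflow - 23 = -191: inflow = (-191 + 23) / 56 = -3.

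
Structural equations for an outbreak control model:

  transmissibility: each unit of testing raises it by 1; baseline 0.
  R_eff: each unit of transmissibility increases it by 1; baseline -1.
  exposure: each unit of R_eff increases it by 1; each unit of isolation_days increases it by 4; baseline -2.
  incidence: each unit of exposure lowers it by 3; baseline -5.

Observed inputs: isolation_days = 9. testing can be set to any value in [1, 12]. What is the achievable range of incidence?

Substituting into the R_eff equation gives R_eff = testing - 1.
Substituting into the exposure equation gives exposure = testing + 33.
incidence becomes -3*testing - 104.
Linear in testing, so extremes are at the endpoints: testing = 1 gives incidence = -107; testing = 12 gives incidence = -140.

-140 to -107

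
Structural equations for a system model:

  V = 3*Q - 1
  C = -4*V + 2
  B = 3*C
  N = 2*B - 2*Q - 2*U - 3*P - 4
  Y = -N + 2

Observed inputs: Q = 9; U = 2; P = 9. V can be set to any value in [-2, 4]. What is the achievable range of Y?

Intervening on V fixes its value directly, overriding its dependence on Q.
Substituting into the B equation gives B = -12*V + 6.
So N = -24*V - 41.
Substituting into the Y equation gives Y = 24*V + 43.
Linear in V, so extremes are at the endpoints: V = -2 gives Y = -5; V = 4 gives Y = 139.

-5 to 139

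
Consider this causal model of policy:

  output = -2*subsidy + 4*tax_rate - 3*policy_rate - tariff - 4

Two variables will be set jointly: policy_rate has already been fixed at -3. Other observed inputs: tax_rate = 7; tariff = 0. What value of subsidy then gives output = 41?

With policy_rate held at -3:
Substituting into the output equation gives output = -2*subsidy + 33.
Solve -2*subsidy + 33 = 41: subsidy = (41 - 33) / -2 = -4.

subsidy = -4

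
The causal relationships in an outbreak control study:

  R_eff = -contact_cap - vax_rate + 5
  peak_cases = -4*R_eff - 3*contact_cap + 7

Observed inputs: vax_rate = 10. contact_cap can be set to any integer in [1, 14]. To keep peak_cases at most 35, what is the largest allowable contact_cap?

Substituting into the R_eff equation gives R_eff = -contact_cap - 5.
Substituting into the peak_cases equation gives peak_cases = contact_cap + 27.
Require contact_cap + 27 ≤ 35, so contact_cap ≤ 8.
The largest integer in [1, 14] satisfying this is 8.

contact_cap = 8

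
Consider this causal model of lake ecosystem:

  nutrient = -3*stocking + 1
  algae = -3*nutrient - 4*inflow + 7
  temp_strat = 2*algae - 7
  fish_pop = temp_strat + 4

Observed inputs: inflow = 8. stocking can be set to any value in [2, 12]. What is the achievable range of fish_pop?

Substituting into the algae equation gives algae = 9*stocking - 28.
Substituting into the temp_strat equation gives temp_strat = 18*stocking - 63.
This gives fish_pop = 18*stocking - 59.
Linear in stocking, so extremes are at the endpoints: stocking = 2 gives fish_pop = -23; stocking = 12 gives fish_pop = 157.

-23 to 157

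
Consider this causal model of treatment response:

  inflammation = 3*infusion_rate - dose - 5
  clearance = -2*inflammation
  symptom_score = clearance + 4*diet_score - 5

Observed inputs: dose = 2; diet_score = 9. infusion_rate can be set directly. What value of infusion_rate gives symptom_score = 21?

Substituting into the inflammation equation gives inflammation = 3*infusion_rate - 7.
clearance becomes -6*infusion_rate + 14.
This gives symptom_score = -6*infusion_rate + 45.
Solve -6*infusion_rate + 45 = 21: infusion_rate = (21 - 45) / -6 = 4.

infusion_rate = 4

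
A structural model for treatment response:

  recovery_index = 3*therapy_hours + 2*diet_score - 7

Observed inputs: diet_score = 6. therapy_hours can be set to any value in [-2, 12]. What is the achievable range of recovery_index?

Substituting into the recovery_index equation gives recovery_index = 3*therapy_hours + 5.
Linear in therapy_hours, so extremes are at the endpoints: therapy_hours = -2 gives recovery_index = -1; therapy_hours = 12 gives recovery_index = 41.

-1 to 41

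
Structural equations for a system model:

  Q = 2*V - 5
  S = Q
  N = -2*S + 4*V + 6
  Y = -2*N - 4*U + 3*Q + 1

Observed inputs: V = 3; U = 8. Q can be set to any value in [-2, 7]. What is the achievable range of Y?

-81 to -18

Intervening on Q fixes its value directly, overriding its dependence on V.
Substituting into the N equation gives N = -2*Q + 18.
Substituting into the Y equation gives Y = 7*Q - 67.
Linear in Q, so extremes are at the endpoints: Q = -2 gives Y = -81; Q = 7 gives Y = -18.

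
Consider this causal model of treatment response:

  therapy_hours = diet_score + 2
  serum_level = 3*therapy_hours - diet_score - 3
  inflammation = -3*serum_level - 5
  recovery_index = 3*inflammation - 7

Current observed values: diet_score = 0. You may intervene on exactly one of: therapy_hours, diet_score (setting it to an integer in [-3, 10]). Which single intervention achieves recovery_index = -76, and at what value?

Intervening on therapy_hours: with other inputs at their observed values, recovery_index = -27*therapy_hours + 5. Solving for -76 gives therapy_hours = 3, within [-3, 10].
Intervening on diet_score: recovery_index = -18*diet_score - 49. Reaching -76 requires diet_score = 3/2, not an integer.

set therapy_hours = 3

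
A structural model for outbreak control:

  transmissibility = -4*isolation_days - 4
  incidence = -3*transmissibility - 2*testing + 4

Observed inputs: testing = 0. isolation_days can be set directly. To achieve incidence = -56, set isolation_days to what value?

Substituting into the incidence equation gives incidence = 12*isolation_days + 16.
Solve 12*isolation_days + 16 = -56: isolation_days = (-56 - 16) / 12 = -6.

isolation_days = -6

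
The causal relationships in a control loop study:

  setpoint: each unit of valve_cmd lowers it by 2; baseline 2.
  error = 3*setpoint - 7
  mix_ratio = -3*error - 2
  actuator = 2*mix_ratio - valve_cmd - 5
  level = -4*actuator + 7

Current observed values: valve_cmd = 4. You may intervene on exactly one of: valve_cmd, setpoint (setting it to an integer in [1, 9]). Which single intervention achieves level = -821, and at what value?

Intervening on valve_cmd: with other inputs at their observed values, level = -140*valve_cmd + 19. Solving for -821 gives valve_cmd = 6, within [1, 9].
Intervening on setpoint: level = 72*setpoint - 109. Reaching -821 requires setpoint = -89/9, not an integer.

set valve_cmd = 6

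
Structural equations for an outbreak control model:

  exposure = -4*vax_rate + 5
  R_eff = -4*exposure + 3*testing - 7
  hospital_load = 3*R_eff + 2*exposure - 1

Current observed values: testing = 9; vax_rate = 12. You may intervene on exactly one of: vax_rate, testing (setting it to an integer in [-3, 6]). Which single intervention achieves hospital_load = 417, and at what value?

set testing = 1

Intervening on vax_rate: hospital_load = 40*vax_rate + 9. Reaching 417 requires vax_rate = 51/5, not an integer.
Intervening on testing: with other inputs at their observed values, hospital_load = 9*testing + 408. Solving for 417 gives testing = 1, within [-3, 6].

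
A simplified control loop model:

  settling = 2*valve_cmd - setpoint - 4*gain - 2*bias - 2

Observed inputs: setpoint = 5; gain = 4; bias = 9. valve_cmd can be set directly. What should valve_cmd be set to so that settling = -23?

valve_cmd = 9

Substituting into the settling equation gives settling = 2*valve_cmd - 41.
Solve 2*valve_cmd - 41 = -23: valve_cmd = (-23 + 41) / 2 = 9.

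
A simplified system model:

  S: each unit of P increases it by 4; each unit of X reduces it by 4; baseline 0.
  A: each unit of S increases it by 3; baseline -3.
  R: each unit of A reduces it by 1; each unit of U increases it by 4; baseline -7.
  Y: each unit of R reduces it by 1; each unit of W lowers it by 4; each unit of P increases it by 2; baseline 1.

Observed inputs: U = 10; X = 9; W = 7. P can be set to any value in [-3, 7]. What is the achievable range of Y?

-213 to -73

Substituting into the S equation gives S = 4*P - 36.
Substituting into the A equation gives A = 12*P - 111.
R becomes -12*P + 144.
This gives Y = 14*P - 171.
Linear in P, so extremes are at the endpoints: P = -3 gives Y = -213; P = 7 gives Y = -73.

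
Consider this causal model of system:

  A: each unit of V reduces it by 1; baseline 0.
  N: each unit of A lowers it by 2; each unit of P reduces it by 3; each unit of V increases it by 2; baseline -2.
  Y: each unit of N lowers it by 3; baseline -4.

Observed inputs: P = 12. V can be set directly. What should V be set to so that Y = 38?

Substituting into the N equation gives N = 4*V - 38.
Substituting into the Y equation gives Y = -12*V + 110.
Solve -12*V + 110 = 38: V = (38 - 110) / -12 = 6.

V = 6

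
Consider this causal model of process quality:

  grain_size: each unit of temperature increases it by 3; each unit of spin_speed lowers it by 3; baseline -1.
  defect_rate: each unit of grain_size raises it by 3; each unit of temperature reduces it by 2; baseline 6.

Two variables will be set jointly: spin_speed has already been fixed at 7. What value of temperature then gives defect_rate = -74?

temperature = -2

With spin_speed held at 7:
Substituting into the grain_size equation gives grain_size = 3*temperature - 22.
Substituting into the defect_rate equation gives defect_rate = 7*temperature - 60.
Solve 7*temperature - 60 = -74: temperature = (-74 + 60) / 7 = -2.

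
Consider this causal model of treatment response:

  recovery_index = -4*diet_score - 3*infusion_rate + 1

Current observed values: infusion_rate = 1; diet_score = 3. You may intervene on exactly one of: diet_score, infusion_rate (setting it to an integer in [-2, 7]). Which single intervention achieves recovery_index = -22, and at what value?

set diet_score = 5

Intervening on diet_score: with other inputs at their observed values, recovery_index = -4*diet_score - 2. Solving for -22 gives diet_score = 5, within [-2, 7].
Intervening on infusion_rate: recovery_index = -3*infusion_rate - 11. Reaching -22 requires infusion_rate = 11/3, not an integer.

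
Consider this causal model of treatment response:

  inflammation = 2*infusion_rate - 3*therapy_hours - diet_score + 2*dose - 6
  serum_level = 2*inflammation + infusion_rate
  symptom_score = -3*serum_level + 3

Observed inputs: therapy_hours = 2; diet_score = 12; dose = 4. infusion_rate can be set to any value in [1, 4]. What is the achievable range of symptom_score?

Substituting into the inflammation equation gives inflammation = 2*infusion_rate - 16.
Substituting into the serum_level equation gives serum_level = 5*infusion_rate - 32.
Substituting into the symptom_score equation gives symptom_score = -15*infusion_rate + 99.
Linear in infusion_rate, so extremes are at the endpoints: infusion_rate = 1 gives symptom_score = 84; infusion_rate = 4 gives symptom_score = 39.

39 to 84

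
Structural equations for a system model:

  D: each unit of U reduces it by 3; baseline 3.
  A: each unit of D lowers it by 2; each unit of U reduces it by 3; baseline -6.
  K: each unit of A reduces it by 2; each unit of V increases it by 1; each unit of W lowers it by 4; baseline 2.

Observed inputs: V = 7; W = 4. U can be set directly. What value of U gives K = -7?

U = 4

Substituting into the A equation gives A = 3*U - 12.
This gives K = -6*U + 17.
Solve -6*U + 17 = -7: U = (-7 - 17) / -6 = 4.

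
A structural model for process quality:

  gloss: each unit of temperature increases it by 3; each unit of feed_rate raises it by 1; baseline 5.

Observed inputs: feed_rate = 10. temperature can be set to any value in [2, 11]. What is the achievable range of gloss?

Substituting into the gloss equation gives gloss = 3*temperature + 15.
Linear in temperature, so extremes are at the endpoints: temperature = 2 gives gloss = 21; temperature = 11 gives gloss = 48.

21 to 48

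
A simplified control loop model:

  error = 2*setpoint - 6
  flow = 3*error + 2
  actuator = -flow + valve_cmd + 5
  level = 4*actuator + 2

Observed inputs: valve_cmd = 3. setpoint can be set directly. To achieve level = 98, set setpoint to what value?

setpoint = 0

Substituting into the flow equation gives flow = 6*setpoint - 16.
Substituting into the actuator equation gives actuator = -6*setpoint + 24.
level becomes -24*setpoint + 98.
Solve -24*setpoint + 98 = 98: setpoint = (98 - 98) / -24 = 0.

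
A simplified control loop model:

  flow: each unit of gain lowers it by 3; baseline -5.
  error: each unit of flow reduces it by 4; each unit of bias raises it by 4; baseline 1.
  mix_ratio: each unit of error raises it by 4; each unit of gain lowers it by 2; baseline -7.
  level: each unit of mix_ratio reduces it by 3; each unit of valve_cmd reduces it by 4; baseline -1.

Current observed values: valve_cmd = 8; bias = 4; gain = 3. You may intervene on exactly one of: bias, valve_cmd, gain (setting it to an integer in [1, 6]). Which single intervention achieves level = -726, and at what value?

set bias = 1

Intervening on bias: with other inputs at their observed values, level = -48*bias - 678. Solving for -726 gives bias = 1, within [1, 6].
Intervening on valve_cmd: level = -4*valve_cmd - 838. Reaching -726 requires valve_cmd = -28, outside [1, 6].
Intervening on gain: level = -138*gain - 456. Reaching -726 requires gain = 45/23, not an integer.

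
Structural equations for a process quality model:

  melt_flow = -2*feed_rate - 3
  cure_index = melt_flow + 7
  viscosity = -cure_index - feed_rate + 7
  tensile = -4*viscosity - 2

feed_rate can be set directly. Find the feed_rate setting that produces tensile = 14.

feed_rate = -7

Substituting into the cure_index equation gives cure_index = -2*feed_rate + 4.
This gives viscosity = feed_rate + 3.
This gives tensile = -4*feed_rate - 14.
Solve -4*feed_rate - 14 = 14: feed_rate = (14 + 14) / -4 = -7.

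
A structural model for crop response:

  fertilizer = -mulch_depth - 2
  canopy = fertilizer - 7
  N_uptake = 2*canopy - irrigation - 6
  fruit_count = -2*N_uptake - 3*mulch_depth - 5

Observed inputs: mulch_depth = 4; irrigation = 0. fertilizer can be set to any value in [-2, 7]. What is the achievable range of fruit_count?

-5 to 31

Intervening on fertilizer fixes its value directly, overriding its dependence on mulch_depth.
Substituting into the N_uptake equation gives N_uptake = 2*fertilizer - 20.
Substituting into the fruit_count equation gives fruit_count = -4*fertilizer + 23.
Linear in fertilizer, so extremes are at the endpoints: fertilizer = -2 gives fruit_count = 31; fertilizer = 7 gives fruit_count = -5.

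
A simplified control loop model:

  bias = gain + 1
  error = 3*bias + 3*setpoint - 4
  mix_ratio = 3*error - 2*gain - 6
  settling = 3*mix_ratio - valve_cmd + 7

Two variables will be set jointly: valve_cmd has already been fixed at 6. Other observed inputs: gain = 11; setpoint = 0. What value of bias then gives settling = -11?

With valve_cmd held at 6:
Intervening on bias fixes its value directly, overriding its dependence on gain.
Substituting into the error equation gives error = 3*bias - 4.
Substituting into the mix_ratio equation gives mix_ratio = 9*bias - 40.
Substituting into the settling equation gives settling = 27*bias - 119.
Solve 27*bias - 119 = -11: bias = (-11 + 119) / 27 = 4.

bias = 4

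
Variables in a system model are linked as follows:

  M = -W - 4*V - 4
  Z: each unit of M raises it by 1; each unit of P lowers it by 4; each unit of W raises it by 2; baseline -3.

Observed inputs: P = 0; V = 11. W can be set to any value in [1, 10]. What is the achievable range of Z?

-50 to -41

Substituting into the M equation gives M = -W - 48.
Substituting into the Z equation gives Z = W - 51.
Linear in W, so extremes are at the endpoints: W = 1 gives Z = -50; W = 10 gives Z = -41.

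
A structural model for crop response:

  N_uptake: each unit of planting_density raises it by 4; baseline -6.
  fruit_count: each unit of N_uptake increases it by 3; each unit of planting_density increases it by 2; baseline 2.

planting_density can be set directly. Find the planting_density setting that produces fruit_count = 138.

Substituting into the fruit_count equation gives fruit_count = 14*planting_density - 16.
Solve 14*planting_density - 16 = 138: planting_density = (138 + 16) / 14 = 11.

planting_density = 11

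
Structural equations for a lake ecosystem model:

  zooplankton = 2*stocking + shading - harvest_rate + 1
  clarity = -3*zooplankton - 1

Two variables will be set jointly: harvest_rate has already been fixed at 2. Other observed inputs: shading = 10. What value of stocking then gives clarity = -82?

stocking = 9

With harvest_rate held at 2:
Substituting into the zooplankton equation gives zooplankton = 2*stocking + 9.
Substituting into the clarity equation gives clarity = -6*stocking - 28.
Solve -6*stocking - 28 = -82: stocking = (-82 + 28) / -6 = 9.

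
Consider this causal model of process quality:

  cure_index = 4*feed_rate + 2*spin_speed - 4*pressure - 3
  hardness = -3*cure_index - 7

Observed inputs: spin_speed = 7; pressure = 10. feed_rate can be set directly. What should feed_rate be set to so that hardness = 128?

feed_rate = -4

Substituting into the cure_index equation gives cure_index = 4*feed_rate - 29.
Substituting into the hardness equation gives hardness = -12*feed_rate + 80.
Solve -12*feed_rate + 80 = 128: feed_rate = (128 - 80) / -12 = -4.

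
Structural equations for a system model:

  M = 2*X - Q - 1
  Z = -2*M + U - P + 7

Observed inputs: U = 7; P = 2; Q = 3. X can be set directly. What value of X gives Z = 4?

Substituting into the M equation gives M = 2*X - 4.
This gives Z = -4*X + 20.
Solve -4*X + 20 = 4: X = (4 - 20) / -4 = 4.

X = 4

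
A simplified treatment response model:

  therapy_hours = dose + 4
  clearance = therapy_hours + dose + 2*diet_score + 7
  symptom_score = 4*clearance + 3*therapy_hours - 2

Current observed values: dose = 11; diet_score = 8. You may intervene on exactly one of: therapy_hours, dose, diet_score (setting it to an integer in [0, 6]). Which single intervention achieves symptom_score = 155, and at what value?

set therapy_hours = 3

Intervening on therapy_hours: with other inputs at their observed values, symptom_score = 7*therapy_hours + 134. Solving for 155 gives therapy_hours = 3, within [0, 6].
Intervening on dose: symptom_score = 11*dose + 118. Reaching 155 requires dose = 37/11, not an integer.
Intervening on diet_score: symptom_score = 8*diet_score + 175. Reaching 155 requires diet_score = -5/2, not an integer.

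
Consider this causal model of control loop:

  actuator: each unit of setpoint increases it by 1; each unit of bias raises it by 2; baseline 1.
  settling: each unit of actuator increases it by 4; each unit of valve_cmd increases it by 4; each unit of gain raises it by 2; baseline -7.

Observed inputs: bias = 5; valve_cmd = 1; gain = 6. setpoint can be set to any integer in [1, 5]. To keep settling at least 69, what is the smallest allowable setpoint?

setpoint = 4

Substituting into the actuator equation gives actuator = setpoint + 11.
This gives settling = 4*setpoint + 53.
Require 4*setpoint + 53 ≥ 69, so setpoint ≥ 4.
The smallest integer in [1, 5] satisfying this is 4.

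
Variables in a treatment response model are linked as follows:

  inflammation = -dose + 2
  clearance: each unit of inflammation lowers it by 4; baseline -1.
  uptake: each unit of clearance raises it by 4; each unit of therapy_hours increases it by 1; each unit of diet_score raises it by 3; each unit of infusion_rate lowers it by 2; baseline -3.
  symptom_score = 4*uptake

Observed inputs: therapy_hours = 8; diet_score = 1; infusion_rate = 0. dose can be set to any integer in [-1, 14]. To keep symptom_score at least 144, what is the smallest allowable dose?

dose = 4

Substituting into the clearance equation gives clearance = 4*dose - 9.
Substituting into the uptake equation gives uptake = 16*dose - 28.
symptom_score becomes 64*dose - 112.
Require 64*dose - 112 ≥ 144, so dose ≥ 4.
The smallest integer in [-1, 14] satisfying this is 4.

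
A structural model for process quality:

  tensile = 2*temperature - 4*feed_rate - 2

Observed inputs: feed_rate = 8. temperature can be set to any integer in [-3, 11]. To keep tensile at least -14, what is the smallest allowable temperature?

temperature = 10

Substituting into the tensile equation gives tensile = 2*temperature - 34.
Require 2*temperature - 34 ≥ -14, so temperature ≥ 10.
The smallest integer in [-3, 11] satisfying this is 10.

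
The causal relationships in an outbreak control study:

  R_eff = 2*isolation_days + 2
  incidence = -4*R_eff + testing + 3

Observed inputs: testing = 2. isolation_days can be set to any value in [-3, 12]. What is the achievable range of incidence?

Substituting into the incidence equation gives incidence = -8*isolation_days - 3.
Linear in isolation_days, so extremes are at the endpoints: isolation_days = -3 gives incidence = 21; isolation_days = 12 gives incidence = -99.

-99 to 21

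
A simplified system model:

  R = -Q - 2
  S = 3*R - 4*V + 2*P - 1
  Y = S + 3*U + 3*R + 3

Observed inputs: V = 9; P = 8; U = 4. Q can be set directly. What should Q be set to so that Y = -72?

Substituting into the S equation gives S = -3*Q - 27.
Substituting into the Y equation gives Y = -6*Q - 18.
Solve -6*Q - 18 = -72: Q = (-72 + 18) / -6 = 9.

Q = 9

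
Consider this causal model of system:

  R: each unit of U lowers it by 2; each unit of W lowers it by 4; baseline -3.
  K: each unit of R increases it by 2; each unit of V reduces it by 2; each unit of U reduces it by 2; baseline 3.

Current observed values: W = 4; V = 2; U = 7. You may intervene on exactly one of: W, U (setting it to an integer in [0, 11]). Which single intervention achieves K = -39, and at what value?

set U = 0

Intervening on W: K = -8*W - 49. Reaching -39 requires W = -5/4, not an integer.
Intervening on U: with other inputs at their observed values, K = -6*U - 39. Solving for -39 gives U = 0, within [0, 11].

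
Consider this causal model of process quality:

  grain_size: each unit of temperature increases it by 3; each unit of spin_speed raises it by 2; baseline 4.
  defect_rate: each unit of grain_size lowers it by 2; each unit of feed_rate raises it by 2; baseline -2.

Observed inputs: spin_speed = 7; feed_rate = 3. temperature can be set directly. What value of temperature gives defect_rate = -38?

Substituting into the grain_size equation gives grain_size = 3*temperature + 18.
Substituting into the defect_rate equation gives defect_rate = -6*temperature - 32.
Solve -6*temperature - 32 = -38: temperature = (-38 + 32) / -6 = 1.

temperature = 1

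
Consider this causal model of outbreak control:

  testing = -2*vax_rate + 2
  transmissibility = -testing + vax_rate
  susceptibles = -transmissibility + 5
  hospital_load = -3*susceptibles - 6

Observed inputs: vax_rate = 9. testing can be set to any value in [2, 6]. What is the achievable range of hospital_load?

Intervening on testing fixes its value directly, overriding its dependence on vax_rate.
Substituting into the transmissibility equation gives transmissibility = -testing + 9.
Substituting into the susceptibles equation gives susceptibles = testing - 4.
So hospital_load = -3*testing + 6.
Linear in testing, so extremes are at the endpoints: testing = 2 gives hospital_load = 0; testing = 6 gives hospital_load = -12.

-12 to 0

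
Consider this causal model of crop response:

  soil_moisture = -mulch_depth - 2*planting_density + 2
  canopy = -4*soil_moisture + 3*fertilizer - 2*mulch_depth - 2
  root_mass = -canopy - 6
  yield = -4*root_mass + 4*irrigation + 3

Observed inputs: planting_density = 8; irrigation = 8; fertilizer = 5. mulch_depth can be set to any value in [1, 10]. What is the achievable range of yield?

343 to 415

Substituting into the soil_moisture equation gives soil_moisture = -mulch_depth - 14.
This gives canopy = 2*mulch_depth + 69.
So root_mass = -2*mulch_depth - 75.
yield becomes 8*mulch_depth + 335.
Linear in mulch_depth, so extremes are at the endpoints: mulch_depth = 1 gives yield = 343; mulch_depth = 10 gives yield = 415.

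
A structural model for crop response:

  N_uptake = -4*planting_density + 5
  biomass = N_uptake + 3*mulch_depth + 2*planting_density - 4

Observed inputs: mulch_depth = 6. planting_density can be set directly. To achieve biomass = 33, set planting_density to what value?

planting_density = -7

Substituting into the biomass equation gives biomass = -2*planting_density + 19.
Solve -2*planting_density + 19 = 33: planting_density = (33 - 19) / -2 = -7.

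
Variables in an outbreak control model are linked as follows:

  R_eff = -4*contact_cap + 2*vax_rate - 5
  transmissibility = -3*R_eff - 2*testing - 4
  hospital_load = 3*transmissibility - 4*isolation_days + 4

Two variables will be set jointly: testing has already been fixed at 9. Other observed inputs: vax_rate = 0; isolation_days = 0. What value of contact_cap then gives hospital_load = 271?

contact_cap = 8

With testing held at 9:
Substituting into the R_eff equation gives R_eff = -4*contact_cap - 5.
So transmissibility = 12*contact_cap - 7.
So hospital_load = 36*contact_cap - 17.
Solve 36*contact_cap - 17 = 271: contact_cap = (271 + 17) / 36 = 8.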